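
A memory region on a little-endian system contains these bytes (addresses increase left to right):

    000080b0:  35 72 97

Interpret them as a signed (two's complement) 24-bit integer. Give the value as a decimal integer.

Little-endian stores the least-significant byte at the lowest address.
Reassemble most-significant byte first: 97 72 35 → 0x977235.
Top bit is set, so as a signed 24-bit value this is 0x977235 − 2^24 = -6852043.

-6852043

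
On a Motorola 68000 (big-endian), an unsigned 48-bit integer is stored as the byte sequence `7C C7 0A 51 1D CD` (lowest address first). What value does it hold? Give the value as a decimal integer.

Big-endian stores the most-significant byte at the lowest address.
The bytes are already most-significant first: 0x7CC70A511DCD.
0x7CC70A511DCD = 137194313424333.

137194313424333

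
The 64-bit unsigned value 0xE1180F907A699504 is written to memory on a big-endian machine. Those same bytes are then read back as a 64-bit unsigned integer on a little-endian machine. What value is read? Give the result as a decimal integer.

330286122805434593

Stored big-endian, the bytes at ascending addresses are E1 18 0F 90 7A 69 95 04.
Read back as little-endian, the first byte is least significant, giving 0x0495697A900F18E1.
0x0495697A900F18E1 = 330286122805434593.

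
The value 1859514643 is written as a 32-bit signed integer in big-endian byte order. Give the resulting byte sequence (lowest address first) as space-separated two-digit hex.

6E D5 F1 13

1859514643 in hexadecimal, padded to 32 bits, is 0x6ED5F113.
Split into bytes (most-significant first): 6E D5 F1 13.
In big-endian order the high byte comes first in memory.
So the memory order matches the most-significant-first order: 6E D5 F1 13.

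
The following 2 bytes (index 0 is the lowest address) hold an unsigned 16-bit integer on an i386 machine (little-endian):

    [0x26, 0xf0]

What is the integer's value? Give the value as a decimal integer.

61478

Little-endian: lowest address holds the least-significant byte.
Reassemble most-significant byte first: F0 26 → 0xF026.
0xF026 = 61478.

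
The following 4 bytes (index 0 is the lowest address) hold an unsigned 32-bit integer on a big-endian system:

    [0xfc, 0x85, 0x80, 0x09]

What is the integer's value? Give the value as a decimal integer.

4236607497

Big-endian: lowest address holds the most-significant byte.
The bytes are already most-significant first: 0xFC858009.
0xFC858009 = 4236607497.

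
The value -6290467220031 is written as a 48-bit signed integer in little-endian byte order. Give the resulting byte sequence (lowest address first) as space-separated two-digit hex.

Two's complement of -6290467220031 in 48 bits: 6290467220031 = 0x05B89D106A3F; invert → 0xFA4762EF95C0; add 1 → 0xFA4762EF95C1.
Split into bytes (most-significant first): FA 47 62 EF 95 C1.
Little-endian: lowest address holds the least-significant byte.
So at ascending addresses the bytes are C1 95 EF 62 47 FA.

C1 95 EF 62 47 FA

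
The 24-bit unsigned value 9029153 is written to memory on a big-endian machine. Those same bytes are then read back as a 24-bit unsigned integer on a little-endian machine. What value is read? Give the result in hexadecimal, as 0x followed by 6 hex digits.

0x21C689

9029153 in 24-bit hexadecimal is 0x89C621.
Stored big-endian, the bytes at ascending addresses are 89 C6 21.
Read back as little-endian, the first byte is least significant, giving 0x21C689.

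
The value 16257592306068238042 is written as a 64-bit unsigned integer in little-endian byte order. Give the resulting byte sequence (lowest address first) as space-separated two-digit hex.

16257592306068238042 in hexadecimal, padded to 64 bits, is 0xE19E9210E2522EDA.
Split into bytes (most-significant first): E1 9E 92 10 E2 52 2E DA.
In little-endian order the low byte comes first in memory.
So at ascending addresses the bytes are DA 2E 52 E2 10 92 9E E1.

DA 2E 52 E2 10 92 9E E1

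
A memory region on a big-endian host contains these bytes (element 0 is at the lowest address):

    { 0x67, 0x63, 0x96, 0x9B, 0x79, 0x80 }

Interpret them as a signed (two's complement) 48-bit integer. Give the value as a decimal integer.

Big-endian: lowest address holds the most-significant byte.
The bytes are already most-significant first: 0x6763969B7980.
0x6763969B7980 = 113677426194816.

113677426194816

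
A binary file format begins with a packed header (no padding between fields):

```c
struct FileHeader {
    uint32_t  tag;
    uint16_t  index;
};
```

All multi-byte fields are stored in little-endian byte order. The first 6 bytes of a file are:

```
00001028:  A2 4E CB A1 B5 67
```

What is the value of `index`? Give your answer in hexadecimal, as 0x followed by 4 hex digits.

`index` follows `tag` (4 bytes), so it starts at byte offset 4 and occupies 2 bytes.
Bytes at offsets 4..5: B5 67.
Little-endian: lowest address holds the least-significant byte.
Reassemble most-significant byte first: 67 B5 → 0x67B5.

0x67B5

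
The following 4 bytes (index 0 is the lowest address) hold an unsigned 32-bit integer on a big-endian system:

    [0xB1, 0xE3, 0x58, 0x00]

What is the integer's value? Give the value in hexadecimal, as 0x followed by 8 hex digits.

Big-endian: lowest address holds the most-significant byte.
The bytes are already most-significant first: 0xB1E35800.

0xB1E35800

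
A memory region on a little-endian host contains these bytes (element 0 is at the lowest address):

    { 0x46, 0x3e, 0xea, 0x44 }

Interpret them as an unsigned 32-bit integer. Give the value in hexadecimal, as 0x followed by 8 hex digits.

Little-endian stores the least-significant byte at the lowest address.
Reassemble most-significant byte first: 44 EA 3E 46 → 0x44EA3E46.

0x44EA3E46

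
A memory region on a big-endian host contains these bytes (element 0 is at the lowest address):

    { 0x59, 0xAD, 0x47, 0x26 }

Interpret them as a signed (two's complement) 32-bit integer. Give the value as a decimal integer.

Big-endian stores the most-significant byte at the lowest address.
The bytes are already most-significant first: 0x59AD4726.
0x59AD4726 = 1504528166.

1504528166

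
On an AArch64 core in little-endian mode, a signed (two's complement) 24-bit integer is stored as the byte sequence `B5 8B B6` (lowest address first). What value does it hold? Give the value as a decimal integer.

-4813899

In little-endian order the low byte comes first in memory.
Reassemble most-significant byte first: B6 8B B5 → 0xB68BB5.
Top bit is set, so as a signed 24-bit value this is 0xB68BB5 − 2^24 = -4813899.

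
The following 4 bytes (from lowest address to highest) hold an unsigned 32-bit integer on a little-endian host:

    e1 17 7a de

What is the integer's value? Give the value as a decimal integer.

3732543457

In little-endian order the low byte comes first in memory.
Reassemble most-significant byte first: DE 7A 17 E1 → 0xDE7A17E1.
0xDE7A17E1 = 3732543457.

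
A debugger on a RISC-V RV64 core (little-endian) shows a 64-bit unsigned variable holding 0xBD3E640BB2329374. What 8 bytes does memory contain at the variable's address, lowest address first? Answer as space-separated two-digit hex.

74 93 32 B2 0B 64 3E BD

Split into bytes (most-significant first): BD 3E 64 0B B2 32 93 74.
Little-endian stores the least-significant byte at the lowest address.
So at ascending addresses the bytes are 74 93 32 B2 0B 64 3E BD.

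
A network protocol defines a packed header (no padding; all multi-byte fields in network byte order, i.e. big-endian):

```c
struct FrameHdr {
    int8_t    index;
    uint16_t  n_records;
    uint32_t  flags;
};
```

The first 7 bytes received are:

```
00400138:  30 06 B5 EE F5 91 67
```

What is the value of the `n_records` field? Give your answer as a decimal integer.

1717

`n_records` follows `index` (1 byte), so it starts at byte offset 1 and occupies 2 bytes.
Bytes at offsets 1..2: 06 B5.
Big-endian: lowest address holds the most-significant byte.
The bytes are already most-significant first: 0x06B5.
0x06B5 = 1717.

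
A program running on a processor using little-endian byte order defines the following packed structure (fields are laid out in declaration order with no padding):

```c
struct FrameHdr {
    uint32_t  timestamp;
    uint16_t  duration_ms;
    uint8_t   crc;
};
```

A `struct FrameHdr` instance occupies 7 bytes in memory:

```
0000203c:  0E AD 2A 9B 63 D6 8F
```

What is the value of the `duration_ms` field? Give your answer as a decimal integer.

`duration_ms` follows `timestamp` (4 bytes), so it starts at byte offset 4 and occupies 2 bytes.
Bytes at offsets 4..5: 63 D6.
In little-endian order the low byte comes first in memory.
Reassemble most-significant byte first: D6 63 → 0xD663.
0xD663 = 54883.

54883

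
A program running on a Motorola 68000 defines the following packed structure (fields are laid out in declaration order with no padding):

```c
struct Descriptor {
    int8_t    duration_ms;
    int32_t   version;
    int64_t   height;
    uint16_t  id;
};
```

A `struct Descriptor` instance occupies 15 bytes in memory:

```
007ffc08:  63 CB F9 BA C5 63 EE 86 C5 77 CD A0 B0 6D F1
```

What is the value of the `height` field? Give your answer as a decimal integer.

7200841036888645808

`height` follows `duration_ms` (1 B), `version` (4 B), so it starts at offset 1 + 4 = 5 and occupies 8 bytes.
Bytes at offsets 5..12: 63 EE 86 C5 77 CD A0 B0.
Big-endian: lowest address holds the most-significant byte.
The bytes are already most-significant first: 0x63EE86C577CDA0B0.
0x63EE86C577CDA0B0 = 7200841036888645808.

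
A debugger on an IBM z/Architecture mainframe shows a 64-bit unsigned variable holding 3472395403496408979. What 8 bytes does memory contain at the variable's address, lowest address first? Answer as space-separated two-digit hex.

30 30 6D 38 D1 1A 47 93

3472395403496408979 in hexadecimal, padded to 64 bits, is 0x30306D38D11A4793.
Split into bytes (most-significant first): 30 30 6D 38 D1 1A 47 93.
Big-endian stores the most-significant byte at the lowest address.
So the memory order matches the most-significant-first order: 30 30 6D 38 D1 1A 47 93.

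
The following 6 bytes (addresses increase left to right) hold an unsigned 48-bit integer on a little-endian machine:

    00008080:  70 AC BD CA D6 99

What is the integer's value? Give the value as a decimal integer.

169147803479152

Little-endian: lowest address holds the least-significant byte.
Reassemble most-significant byte first: 99 D6 CA BD AC 70 → 0x99D6CABDAC70.
0x99D6CABDAC70 = 169147803479152.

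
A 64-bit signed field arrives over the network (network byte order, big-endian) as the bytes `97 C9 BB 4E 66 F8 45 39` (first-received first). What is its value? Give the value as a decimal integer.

Big-endian: lowest address holds the most-significant byte.
The bytes are already most-significant first: 0x97C9BB4E66F84539.
Top bit is set, so as a signed 64-bit value this is 0x97C9BB4E66F84539 − 2^64 = -7509264958254201543.

-7509264958254201543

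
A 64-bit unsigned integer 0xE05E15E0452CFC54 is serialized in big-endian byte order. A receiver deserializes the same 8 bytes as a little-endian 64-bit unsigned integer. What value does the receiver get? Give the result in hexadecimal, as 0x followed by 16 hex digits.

Stored big-endian, the bytes at ascending addresses are E0 5E 15 E0 45 2C FC 54.
Read back as little-endian, the first byte is least significant, giving 0x54FC2C45E0155EE0.

0x54FC2C45E0155EE0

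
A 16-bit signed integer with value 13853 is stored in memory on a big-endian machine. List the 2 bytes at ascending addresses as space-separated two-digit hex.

13853 in hexadecimal, padded to 16 bits, is 0x361D.
Split into bytes (most-significant first): 36 1D.
Big-endian: lowest address holds the most-significant byte.
So the memory order matches the most-significant-first order: 36 1D.

36 1D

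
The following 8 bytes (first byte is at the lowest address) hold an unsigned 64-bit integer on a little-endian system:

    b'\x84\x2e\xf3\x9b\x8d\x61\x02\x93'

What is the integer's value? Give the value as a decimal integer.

In little-endian order the low byte comes first in memory.
Reassemble most-significant byte first: 93 02 61 8D 9B F3 2E 84 → 0x9302618D9BF32E84.
0x9302618D9BF32E84 = 10593136534363516548.

10593136534363516548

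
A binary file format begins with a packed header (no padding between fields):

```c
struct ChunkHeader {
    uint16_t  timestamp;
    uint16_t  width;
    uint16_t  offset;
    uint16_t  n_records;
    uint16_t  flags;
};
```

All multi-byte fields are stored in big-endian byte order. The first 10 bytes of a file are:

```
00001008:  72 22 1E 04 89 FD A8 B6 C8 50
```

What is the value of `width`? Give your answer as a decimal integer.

7684

`width` follows `timestamp` (2 bytes), so it starts at byte offset 2 and occupies 2 bytes.
Bytes at offsets 2..3: 1E 04.
In big-endian order the high byte comes first in memory.
The bytes are already most-significant first: 0x1E04.
0x1E04 = 7684.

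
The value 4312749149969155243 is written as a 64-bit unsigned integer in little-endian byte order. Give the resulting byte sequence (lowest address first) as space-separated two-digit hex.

4312749149969155243 in hexadecimal, padded to 64 bits, is 0x3BD9F680814784AB.
Split into bytes (most-significant first): 3B D9 F6 80 81 47 84 AB.
Little-endian: lowest address holds the least-significant byte.
So at ascending addresses the bytes are AB 84 47 81 80 F6 D9 3B.

AB 84 47 81 80 F6 D9 3B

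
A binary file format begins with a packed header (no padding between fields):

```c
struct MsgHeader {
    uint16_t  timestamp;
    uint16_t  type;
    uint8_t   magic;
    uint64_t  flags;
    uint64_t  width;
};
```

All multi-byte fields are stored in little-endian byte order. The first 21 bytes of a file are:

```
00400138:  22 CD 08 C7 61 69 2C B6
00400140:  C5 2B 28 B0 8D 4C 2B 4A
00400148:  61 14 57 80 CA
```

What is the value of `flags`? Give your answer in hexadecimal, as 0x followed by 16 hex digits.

`flags` follows `timestamp` (2 B), `type` (2 B), `magic` (1 B), so it starts at offset 2 + 2 + 1 = 5 and occupies 8 bytes.
Bytes at offsets 5..12: 69 2C B6 C5 2B 28 B0 8D.
Little-endian: lowest address holds the least-significant byte.
Reassemble most-significant byte first: 8D B0 28 2B C5 B6 2C 69 → 0x8DB0282BC5B62C69.

0x8DB0282BC5B62C69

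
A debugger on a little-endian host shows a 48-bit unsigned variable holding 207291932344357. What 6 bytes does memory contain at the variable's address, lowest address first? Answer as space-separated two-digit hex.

25 00 FE E9 87 BC

207291932344357 in hexadecimal, padded to 48 bits, is 0xBC87E9FE0025.
Split into bytes (most-significant first): BC 87 E9 FE 00 25.
Little-endian: lowest address holds the least-significant byte.
So at ascending addresses the bytes are 25 00 FE E9 87 BC.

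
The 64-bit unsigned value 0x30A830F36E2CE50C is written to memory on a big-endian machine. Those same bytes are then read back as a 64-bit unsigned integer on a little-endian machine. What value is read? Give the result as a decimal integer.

Stored big-endian, the bytes at ascending addresses are 30 A8 30 F3 6E 2C E5 0C.
Read back as little-endian, the first byte is least significant, giving 0x0CE52C6EF330A830.
0x0CE52C6EF330A830 = 929197753159952432.

929197753159952432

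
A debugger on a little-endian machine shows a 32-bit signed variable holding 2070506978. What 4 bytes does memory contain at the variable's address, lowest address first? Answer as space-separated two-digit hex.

E2 6D 69 7B

2070506978 in hexadecimal, padded to 32 bits, is 0x7B696DE2.
Split into bytes (most-significant first): 7B 69 6D E2.
In little-endian order the low byte comes first in memory.
So at ascending addresses the bytes are E2 6D 69 7B.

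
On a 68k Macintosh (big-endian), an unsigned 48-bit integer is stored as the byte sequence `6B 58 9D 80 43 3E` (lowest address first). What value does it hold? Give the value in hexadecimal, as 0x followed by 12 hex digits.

0x6B589D80433E

In big-endian order the high byte comes first in memory.
The bytes are already most-significant first: 0x6B589D80433E.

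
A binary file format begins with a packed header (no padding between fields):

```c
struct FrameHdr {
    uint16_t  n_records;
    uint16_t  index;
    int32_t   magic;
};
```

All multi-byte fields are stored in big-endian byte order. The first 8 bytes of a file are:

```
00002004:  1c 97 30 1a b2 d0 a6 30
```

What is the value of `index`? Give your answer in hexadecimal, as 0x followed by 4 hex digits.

0x301A

`index` follows `n_records` (2 bytes), so it starts at byte offset 2 and occupies 2 bytes.
Bytes at offsets 2..3: 30 1A.
In big-endian order the high byte comes first in memory.
The bytes are already most-significant first: 0x301A.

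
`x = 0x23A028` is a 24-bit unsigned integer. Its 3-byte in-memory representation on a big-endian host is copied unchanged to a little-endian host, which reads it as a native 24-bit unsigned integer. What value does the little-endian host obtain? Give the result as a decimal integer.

Stored big-endian, the bytes at ascending addresses are 23 A0 28.
Read back as little-endian, the first byte is least significant, giving 0x28A023.
0x28A023 = 2662435.

2662435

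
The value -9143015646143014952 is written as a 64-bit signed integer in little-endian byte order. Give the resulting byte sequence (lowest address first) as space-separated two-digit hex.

Two's complement of -9143015646143014952 in 64 bits: 9143015646143014952 = 0x7EE28449D4316828; invert → 0x811D7BB62BCE97D7; add 1 → 0x811D7BB62BCE97D8.
Split into bytes (most-significant first): 81 1D 7B B6 2B CE 97 D8.
Little-endian: lowest address holds the least-significant byte.
So at ascending addresses the bytes are D8 97 CE 2B B6 7B 1D 81.

D8 97 CE 2B B6 7B 1D 81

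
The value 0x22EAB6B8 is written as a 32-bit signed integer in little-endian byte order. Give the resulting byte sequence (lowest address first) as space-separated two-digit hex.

Split into bytes (most-significant first): 22 EA B6 B8.
Little-endian: lowest address holds the least-significant byte.
So at ascending addresses the bytes are B8 B6 EA 22.

B8 B6 EA 22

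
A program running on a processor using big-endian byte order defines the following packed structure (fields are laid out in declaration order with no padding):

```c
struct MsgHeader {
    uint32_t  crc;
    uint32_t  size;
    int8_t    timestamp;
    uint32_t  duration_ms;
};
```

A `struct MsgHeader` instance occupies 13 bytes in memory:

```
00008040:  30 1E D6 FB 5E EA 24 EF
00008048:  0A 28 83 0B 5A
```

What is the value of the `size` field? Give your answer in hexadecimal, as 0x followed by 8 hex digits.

0x5EEA24EF

`size` follows `crc` (4 bytes), so it starts at byte offset 4 and occupies 4 bytes.
Bytes at offsets 4..7: 5E EA 24 EF.
Big-endian: lowest address holds the most-significant byte.
The bytes are already most-significant first: 0x5EEA24EF.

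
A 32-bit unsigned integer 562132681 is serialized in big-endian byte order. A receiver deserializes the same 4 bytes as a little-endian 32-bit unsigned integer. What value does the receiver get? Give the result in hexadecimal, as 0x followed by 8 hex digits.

0xC9768121

562132681 in 32-bit hexadecimal is 0x218176C9.
Stored big-endian, the bytes at ascending addresses are 21 81 76 C9.
Read back as little-endian, the first byte is least significant, giving 0xC9768121.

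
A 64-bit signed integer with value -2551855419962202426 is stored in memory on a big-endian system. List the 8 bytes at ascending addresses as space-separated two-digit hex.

DC 95 FD 04 0E FF 66 C6

Two's complement of -2551855419962202426 in 64 bits: 2551855419962202426 = 0x236A02FBF100993A; invert → 0xDC95FD040EFF66C5; add 1 → 0xDC95FD040EFF66C6.
Split into bytes (most-significant first): DC 95 FD 04 0E FF 66 C6.
Big-endian: lowest address holds the most-significant byte.
So the memory order matches the most-significant-first order: DC 95 FD 04 0E FF 66 C6.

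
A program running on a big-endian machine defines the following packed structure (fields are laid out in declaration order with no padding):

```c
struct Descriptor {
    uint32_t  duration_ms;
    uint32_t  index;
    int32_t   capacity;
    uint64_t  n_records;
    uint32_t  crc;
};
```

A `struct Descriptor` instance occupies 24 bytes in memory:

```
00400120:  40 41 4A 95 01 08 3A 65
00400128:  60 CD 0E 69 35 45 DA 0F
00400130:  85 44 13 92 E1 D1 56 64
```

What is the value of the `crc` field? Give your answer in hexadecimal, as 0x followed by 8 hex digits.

`crc` follows `duration_ms` (4 B), `index` (4 B), `capacity` (4 B), `n_records` (8 B), so it starts at offset 4 + 4 + 4 + 8 = 20 and occupies 4 bytes.
Bytes at offsets 20..23: E1 D1 56 64.
In big-endian order the high byte comes first in memory.
The bytes are already most-significant first: 0xE1D15664.

0xE1D15664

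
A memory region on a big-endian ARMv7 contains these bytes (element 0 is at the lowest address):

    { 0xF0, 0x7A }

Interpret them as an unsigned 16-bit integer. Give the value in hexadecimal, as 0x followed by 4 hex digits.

Big-endian stores the most-significant byte at the lowest address.
The bytes are already most-significant first: 0xF07A.

0xF07A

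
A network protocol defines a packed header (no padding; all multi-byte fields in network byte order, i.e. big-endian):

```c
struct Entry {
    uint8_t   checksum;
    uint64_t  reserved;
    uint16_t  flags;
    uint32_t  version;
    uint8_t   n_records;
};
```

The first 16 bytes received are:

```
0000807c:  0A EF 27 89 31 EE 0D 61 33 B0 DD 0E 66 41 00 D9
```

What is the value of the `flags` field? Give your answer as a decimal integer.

`flags` follows `checksum` (1 B), `reserved` (8 B), so it starts at offset 1 + 8 = 9 and occupies 2 bytes.
Bytes at offsets 9..10: B0 DD.
Big-endian: lowest address holds the most-significant byte.
The bytes are already most-significant first: 0xB0DD.
0xB0DD = 45277.

45277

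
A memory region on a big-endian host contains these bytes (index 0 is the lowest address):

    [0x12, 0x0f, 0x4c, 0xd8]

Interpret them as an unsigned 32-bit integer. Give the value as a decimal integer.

302992600

In big-endian order the high byte comes first in memory.
The bytes are already most-significant first: 0x120F4CD8.
0x120F4CD8 = 302992600.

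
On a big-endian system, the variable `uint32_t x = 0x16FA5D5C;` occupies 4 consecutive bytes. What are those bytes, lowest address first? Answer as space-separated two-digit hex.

16 FA 5D 5C

Split into bytes (most-significant first): 16 FA 5D 5C.
Big-endian: lowest address holds the most-significant byte.
So the memory order matches the most-significant-first order: 16 FA 5D 5C.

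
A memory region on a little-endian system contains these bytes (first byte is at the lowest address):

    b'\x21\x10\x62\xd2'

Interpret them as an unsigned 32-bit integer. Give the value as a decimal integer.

3529642017

In little-endian order the low byte comes first in memory.
Reassemble most-significant byte first: D2 62 10 21 → 0xD2621021.
0xD2621021 = 3529642017.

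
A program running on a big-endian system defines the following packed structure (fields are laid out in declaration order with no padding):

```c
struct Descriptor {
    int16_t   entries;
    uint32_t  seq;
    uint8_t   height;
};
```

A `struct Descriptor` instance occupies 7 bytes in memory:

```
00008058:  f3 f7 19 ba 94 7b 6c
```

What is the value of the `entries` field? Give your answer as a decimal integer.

-3081

`entries` is the first field, at byte offset 0, occupying 2 bytes.
Bytes at offsets 0..1: F3 F7.
Big-endian: lowest address holds the most-significant byte.
The bytes are already most-significant first: 0xF3F7.
Top bit is set, so as a signed 16-bit value this is 0xF3F7 − 2^16 = -3081.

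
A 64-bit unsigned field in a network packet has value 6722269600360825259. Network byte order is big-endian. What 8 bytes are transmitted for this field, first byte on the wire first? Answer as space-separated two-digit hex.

6722269600360825259 in hexadecimal, padded to 64 bits, is 0x5D4A4C95DDEA01AB.
Split into bytes (most-significant first): 5D 4A 4C 95 DD EA 01 AB.
Big-endian stores the most-significant byte at the lowest address.
So the memory order matches the most-significant-first order: 5D 4A 4C 95 DD EA 01 AB.

5D 4A 4C 95 DD EA 01 AB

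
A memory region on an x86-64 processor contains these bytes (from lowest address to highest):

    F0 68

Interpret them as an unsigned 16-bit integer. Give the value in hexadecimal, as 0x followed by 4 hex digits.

Little-endian stores the least-significant byte at the lowest address.
Reassemble most-significant byte first: 68 F0 → 0x68F0.

0x68F0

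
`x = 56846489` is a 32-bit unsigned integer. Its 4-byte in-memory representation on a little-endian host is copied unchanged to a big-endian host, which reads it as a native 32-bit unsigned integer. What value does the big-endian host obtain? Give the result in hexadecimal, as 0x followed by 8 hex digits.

56846489 in 32-bit hexadecimal is 0x03636899.
Stored little-endian, the bytes at ascending addresses are 99 68 63 03.
Read back as big-endian, the last byte is least significant, giving 0x99686303.

0x99686303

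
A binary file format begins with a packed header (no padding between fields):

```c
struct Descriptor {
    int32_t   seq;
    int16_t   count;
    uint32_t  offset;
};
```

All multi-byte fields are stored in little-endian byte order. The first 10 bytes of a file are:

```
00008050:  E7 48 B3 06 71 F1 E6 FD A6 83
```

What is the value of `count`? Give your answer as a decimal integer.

-3727

`count` follows `seq` (4 bytes), so it starts at byte offset 4 and occupies 2 bytes.
Bytes at offsets 4..5: 71 F1.
Little-endian stores the least-significant byte at the lowest address.
Reassemble most-significant byte first: F1 71 → 0xF171.
Top bit is set, so as a signed 16-bit value this is 0xF171 − 2^16 = -3727.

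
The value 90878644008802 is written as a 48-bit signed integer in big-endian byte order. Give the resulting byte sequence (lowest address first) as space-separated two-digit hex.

52 A7 55 4B 37 62

90878644008802 in hexadecimal, padded to 48 bits, is 0x52A7554B3762.
Split into bytes (most-significant first): 52 A7 55 4B 37 62.
In big-endian order the high byte comes first in memory.
So the memory order matches the most-significant-first order: 52 A7 55 4B 37 62.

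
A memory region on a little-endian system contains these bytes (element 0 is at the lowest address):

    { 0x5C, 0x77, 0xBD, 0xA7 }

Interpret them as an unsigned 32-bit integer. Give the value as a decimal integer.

Little-endian: lowest address holds the least-significant byte.
Reassemble most-significant byte first: A7 BD 77 5C → 0xA7BD775C.
0xA7BD775C = 2814211932.

2814211932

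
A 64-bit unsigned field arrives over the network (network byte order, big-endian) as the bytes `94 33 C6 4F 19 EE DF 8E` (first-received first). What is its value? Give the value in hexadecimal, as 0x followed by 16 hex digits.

0x9433C64F19EEDF8E

Big-endian stores the most-significant byte at the lowest address.
The bytes are already most-significant first: 0x9433C64F19EEDF8E.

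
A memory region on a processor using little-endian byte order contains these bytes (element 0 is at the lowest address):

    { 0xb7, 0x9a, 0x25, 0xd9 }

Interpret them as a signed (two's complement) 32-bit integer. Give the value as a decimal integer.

-651846985

Little-endian: lowest address holds the least-significant byte.
Reassemble most-significant byte first: D9 25 9A B7 → 0xD9259AB7.
Top bit is set, so as a signed 32-bit value this is 0xD9259AB7 − 2^32 = -651846985.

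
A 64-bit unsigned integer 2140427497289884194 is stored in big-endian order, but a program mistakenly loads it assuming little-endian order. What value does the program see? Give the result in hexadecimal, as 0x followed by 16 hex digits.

2140427497289884194 in 64-bit hexadecimal is 0x1DB45377E3712222.
Stored big-endian, the bytes at ascending addresses are 1D B4 53 77 E3 71 22 22.
Read back as little-endian, the first byte is least significant, giving 0x222271E37753B41D.

0x222271E37753B41D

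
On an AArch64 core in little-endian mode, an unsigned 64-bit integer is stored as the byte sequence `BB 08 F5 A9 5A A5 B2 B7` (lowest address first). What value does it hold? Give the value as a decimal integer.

Little-endian stores the least-significant byte at the lowest address.
Reassemble most-significant byte first: B7 B2 A5 5A A9 F5 08 BB → 0xB7B2A55AA9F508BB.
0xB7B2A55AA9F508BB = 13236824063612356795.

13236824063612356795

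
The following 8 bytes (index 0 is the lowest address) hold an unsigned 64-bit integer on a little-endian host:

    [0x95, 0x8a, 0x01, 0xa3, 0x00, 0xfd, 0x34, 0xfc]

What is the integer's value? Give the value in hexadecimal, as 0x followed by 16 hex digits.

0xFC34FD00A3018A95

Little-endian: lowest address holds the least-significant byte.
Reassemble most-significant byte first: FC 34 FD 00 A3 01 8A 95 → 0xFC34FD00A3018A95.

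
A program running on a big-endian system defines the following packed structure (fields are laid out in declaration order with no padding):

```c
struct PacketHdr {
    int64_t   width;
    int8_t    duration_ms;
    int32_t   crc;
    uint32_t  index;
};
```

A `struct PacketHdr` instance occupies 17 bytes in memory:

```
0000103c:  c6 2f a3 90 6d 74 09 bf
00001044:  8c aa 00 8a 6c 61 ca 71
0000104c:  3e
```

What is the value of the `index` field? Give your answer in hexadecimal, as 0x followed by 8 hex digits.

`index` follows `width` (8 B), `duration_ms` (1 B), `crc` (4 B), so it starts at offset 8 + 1 + 4 = 13 and occupies 4 bytes.
Bytes at offsets 13..16: 61 CA 71 3E.
Big-endian: lowest address holds the most-significant byte.
The bytes are already most-significant first: 0x61CA713E.

0x61CA713E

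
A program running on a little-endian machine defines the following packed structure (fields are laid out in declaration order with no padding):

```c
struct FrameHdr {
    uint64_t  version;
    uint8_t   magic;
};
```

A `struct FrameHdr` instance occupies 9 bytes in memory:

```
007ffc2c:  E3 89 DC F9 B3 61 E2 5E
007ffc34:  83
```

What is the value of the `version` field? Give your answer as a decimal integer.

6837134609920854499

`version` is the first field, at byte offset 0, occupying 8 bytes.
Bytes at offsets 0..7: E3 89 DC F9 B3 61 E2 5E.
Little-endian stores the least-significant byte at the lowest address.
Reassemble most-significant byte first: 5E E2 61 B3 F9 DC 89 E3 → 0x5EE261B3F9DC89E3.
0x5EE261B3F9DC89E3 = 6837134609920854499.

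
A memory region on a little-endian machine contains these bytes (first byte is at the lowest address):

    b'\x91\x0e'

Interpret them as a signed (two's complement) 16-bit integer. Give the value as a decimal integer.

Little-endian stores the least-significant byte at the lowest address.
Reassemble most-significant byte first: 0E 91 → 0x0E91.
0x0E91 = 3729.

3729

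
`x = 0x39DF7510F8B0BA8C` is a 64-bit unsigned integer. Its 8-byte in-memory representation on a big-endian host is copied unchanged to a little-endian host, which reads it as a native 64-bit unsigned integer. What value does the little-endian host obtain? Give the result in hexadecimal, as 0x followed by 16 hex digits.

Stored big-endian, the bytes at ascending addresses are 39 DF 75 10 F8 B0 BA 8C.
Read back as little-endian, the first byte is least significant, giving 0x8CBAB0F81075DF39.

0x8CBAB0F81075DF39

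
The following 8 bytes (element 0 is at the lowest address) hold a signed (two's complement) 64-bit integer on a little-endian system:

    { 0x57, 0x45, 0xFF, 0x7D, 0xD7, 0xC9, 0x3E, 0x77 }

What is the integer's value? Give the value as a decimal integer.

Little-endian stores the least-significant byte at the lowest address.
Reassemble most-significant byte first: 77 3E C9 D7 7D FF 45 57 → 0x773EC9D77DFF4557.
0x773EC9D77DFF4557 = 8592527066438518103.

8592527066438518103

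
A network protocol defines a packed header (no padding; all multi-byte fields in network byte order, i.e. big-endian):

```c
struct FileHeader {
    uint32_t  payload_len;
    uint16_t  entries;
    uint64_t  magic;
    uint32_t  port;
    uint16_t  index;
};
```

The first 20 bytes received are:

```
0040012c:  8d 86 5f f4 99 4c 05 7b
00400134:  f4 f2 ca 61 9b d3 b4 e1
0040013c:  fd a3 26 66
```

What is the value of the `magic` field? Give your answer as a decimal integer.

395178715939707859

`magic` follows `payload_len` (4 B), `entries` (2 B), so it starts at offset 4 + 2 = 6 and occupies 8 bytes.
Bytes at offsets 6..13: 05 7B F4 F2 CA 61 9B D3.
Big-endian stores the most-significant byte at the lowest address.
The bytes are already most-significant first: 0x057BF4F2CA619BD3.
0x057BF4F2CA619BD3 = 395178715939707859.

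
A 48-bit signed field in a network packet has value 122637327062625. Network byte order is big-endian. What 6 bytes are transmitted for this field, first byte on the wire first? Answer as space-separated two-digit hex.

6F 89 BA 50 D6 61

122637327062625 in hexadecimal, padded to 48 bits, is 0x6F89BA50D661.
Split into bytes (most-significant first): 6F 89 BA 50 D6 61.
In big-endian order the high byte comes first in memory.
So the memory order matches the most-significant-first order: 6F 89 BA 50 D6 61.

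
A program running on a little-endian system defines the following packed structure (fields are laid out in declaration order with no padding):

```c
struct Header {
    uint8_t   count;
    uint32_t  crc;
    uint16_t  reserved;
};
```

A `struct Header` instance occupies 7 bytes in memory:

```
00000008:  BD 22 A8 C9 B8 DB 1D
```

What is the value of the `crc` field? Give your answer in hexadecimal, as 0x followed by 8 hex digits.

0xB8C9A822

`crc` follows `count` (1 byte), so it starts at byte offset 1 and occupies 4 bytes.
Bytes at offsets 1..4: 22 A8 C9 B8.
Little-endian stores the least-significant byte at the lowest address.
Reassemble most-significant byte first: B8 C9 A8 22 → 0xB8C9A822.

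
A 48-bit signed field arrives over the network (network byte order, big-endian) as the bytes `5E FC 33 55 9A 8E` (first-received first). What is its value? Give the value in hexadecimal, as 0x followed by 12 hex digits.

0x5EFC33559A8E

Big-endian: lowest address holds the most-significant byte.
The bytes are already most-significant first: 0x5EFC33559A8E.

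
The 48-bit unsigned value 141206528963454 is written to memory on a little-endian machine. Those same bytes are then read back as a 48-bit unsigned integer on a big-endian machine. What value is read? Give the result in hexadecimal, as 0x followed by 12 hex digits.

0x7EB3FF346D80

141206528963454 in 48-bit hexadecimal is 0x806D34FFB37E.
Stored little-endian, the bytes at ascending addresses are 7E B3 FF 34 6D 80.
Read back as big-endian, the last byte is least significant, giving 0x7EB3FF346D80.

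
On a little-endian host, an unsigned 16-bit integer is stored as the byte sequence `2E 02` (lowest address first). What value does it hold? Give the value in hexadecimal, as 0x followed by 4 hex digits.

0x022E

In little-endian order the low byte comes first in memory.
Reassemble most-significant byte first: 02 2E → 0x022E.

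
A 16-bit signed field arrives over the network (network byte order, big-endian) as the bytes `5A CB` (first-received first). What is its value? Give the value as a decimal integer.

Big-endian: lowest address holds the most-significant byte.
The bytes are already most-significant first: 0x5ACB.
0x5ACB = 23243.

23243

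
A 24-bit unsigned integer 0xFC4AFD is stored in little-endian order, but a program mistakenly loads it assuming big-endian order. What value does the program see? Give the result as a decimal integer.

16599804

Stored little-endian, the bytes at ascending addresses are FD 4A FC.
Read back as big-endian, the last byte is least significant, giving 0xFD4AFC.
0xFD4AFC = 16599804.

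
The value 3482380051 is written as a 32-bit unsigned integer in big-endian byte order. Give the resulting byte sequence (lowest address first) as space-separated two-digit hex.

CF 90 E7 13

3482380051 in hexadecimal, padded to 32 bits, is 0xCF90E713.
Split into bytes (most-significant first): CF 90 E7 13.
Big-endian: lowest address holds the most-significant byte.
So the memory order matches the most-significant-first order: CF 90 E7 13.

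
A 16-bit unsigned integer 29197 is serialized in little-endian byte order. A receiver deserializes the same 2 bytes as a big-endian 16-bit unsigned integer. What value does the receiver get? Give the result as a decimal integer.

3442

29197 in 16-bit hexadecimal is 0x720D.
Stored little-endian, the bytes at ascending addresses are 0D 72.
Read back as big-endian, the last byte is least significant, giving 0x0D72.
0x0D72 = 3442.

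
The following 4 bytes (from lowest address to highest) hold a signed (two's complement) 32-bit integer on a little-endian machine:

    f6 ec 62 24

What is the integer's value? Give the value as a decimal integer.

Little-endian: lowest address holds the least-significant byte.
Reassemble most-significant byte first: 24 62 EC F6 → 0x2462ECF6.
0x2462ECF6 = 610462966.

610462966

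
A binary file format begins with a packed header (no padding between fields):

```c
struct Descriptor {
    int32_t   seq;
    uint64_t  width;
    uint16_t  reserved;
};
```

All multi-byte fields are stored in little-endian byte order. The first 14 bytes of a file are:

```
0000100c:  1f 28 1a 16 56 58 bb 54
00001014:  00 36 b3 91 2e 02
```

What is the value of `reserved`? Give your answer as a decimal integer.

`reserved` follows `seq` (4 B), `width` (8 B), so it starts at offset 4 + 8 = 12 and occupies 2 bytes.
Bytes at offsets 12..13: 2E 02.
Little-endian: lowest address holds the least-significant byte.
Reassemble most-significant byte first: 02 2E → 0x022E.
0x022E = 558.

558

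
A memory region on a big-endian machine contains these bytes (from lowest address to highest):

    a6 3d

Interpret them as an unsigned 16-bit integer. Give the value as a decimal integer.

In big-endian order the high byte comes first in memory.
The bytes are already most-significant first: 0xA63D.
0xA63D = 42557.

42557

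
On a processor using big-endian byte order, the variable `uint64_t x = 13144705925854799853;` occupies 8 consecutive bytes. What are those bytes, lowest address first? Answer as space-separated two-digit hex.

B6 6B 60 65 5B 8C 27 ED

13144705925854799853 in hexadecimal, padded to 64 bits, is 0xB66B60655B8C27ED.
Split into bytes (most-significant first): B6 6B 60 65 5B 8C 27 ED.
In big-endian order the high byte comes first in memory.
So the memory order matches the most-significant-first order: B6 6B 60 65 5B 8C 27 ED.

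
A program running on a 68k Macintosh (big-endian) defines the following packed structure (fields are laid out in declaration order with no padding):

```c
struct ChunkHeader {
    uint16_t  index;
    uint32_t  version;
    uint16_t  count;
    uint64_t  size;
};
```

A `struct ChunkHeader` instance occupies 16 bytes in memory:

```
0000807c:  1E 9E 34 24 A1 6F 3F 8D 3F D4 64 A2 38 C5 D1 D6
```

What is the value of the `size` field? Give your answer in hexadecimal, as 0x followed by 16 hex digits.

0x3FD464A238C5D1D6

`size` follows `index` (2 B), `version` (4 B), `count` (2 B), so it starts at offset 2 + 4 + 2 = 8 and occupies 8 bytes.
Bytes at offsets 8..15: 3F D4 64 A2 38 C5 D1 D6.
Big-endian stores the most-significant byte at the lowest address.
The bytes are already most-significant first: 0x3FD464A238C5D1D6.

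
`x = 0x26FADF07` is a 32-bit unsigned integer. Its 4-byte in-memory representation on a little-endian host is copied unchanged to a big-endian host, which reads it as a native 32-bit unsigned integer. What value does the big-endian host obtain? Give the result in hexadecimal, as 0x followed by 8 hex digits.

Stored little-endian, the bytes at ascending addresses are 07 DF FA 26.
Read back as big-endian, the last byte is least significant, giving 0x07DFFA26.

0x07DFFA26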